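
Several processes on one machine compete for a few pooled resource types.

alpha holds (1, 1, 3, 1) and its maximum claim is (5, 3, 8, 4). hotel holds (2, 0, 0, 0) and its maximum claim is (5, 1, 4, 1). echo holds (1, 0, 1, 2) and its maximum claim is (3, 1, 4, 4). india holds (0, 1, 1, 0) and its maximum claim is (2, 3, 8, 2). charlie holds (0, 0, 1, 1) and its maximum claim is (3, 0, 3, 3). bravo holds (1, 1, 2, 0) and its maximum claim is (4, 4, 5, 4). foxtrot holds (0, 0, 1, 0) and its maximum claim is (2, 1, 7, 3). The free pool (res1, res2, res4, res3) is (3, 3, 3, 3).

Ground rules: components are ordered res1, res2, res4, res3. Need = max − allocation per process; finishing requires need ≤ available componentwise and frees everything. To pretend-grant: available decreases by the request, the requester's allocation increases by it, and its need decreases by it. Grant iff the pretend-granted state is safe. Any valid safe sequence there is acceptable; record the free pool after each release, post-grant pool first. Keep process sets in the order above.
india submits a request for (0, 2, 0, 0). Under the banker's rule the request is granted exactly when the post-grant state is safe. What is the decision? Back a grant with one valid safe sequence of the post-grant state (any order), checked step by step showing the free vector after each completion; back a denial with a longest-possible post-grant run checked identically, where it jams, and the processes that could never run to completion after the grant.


DENY: after the grant no complete ordering would exist.
Key observation: after charlie, echo, hotel the pool peaks at (6, 1, 5, 6), and each blocked process is short somewhere: alpha on res2; india on res4; bravo on res2; foxtrot on res4.
On the post-grant state, charlie, echo, hotel is a maximal run — nothing extends it. Step-by-step check:
  pool = (3, 1, 3, 3)
  charlie needs (3, 0, 2, 2) <= (3, 1, 3, 3) -> finishes; pool += (0, 0, 1, 1) = (3, 1, 4, 4)
  echo needs (2, 1, 3, 2) <= (3, 1, 4, 4) -> finishes; pool += (1, 0, 1, 2) = (4, 1, 5, 6)
  hotel needs (3, 1, 4, 1) <= (4, 1, 5, 6) -> finishes; pool += (2, 0, 0, 0) = (6, 1, 5, 6)
  alpha still needs (4, 2, 5, 3) but only (6, 1, 5, 6) is free — short on res2
  india still needs (2, 0, 7, 2) but only (6, 1, 5, 6) is free — short on res4
  bravo still needs (3, 3, 3, 4) but only (6, 1, 5, 6) is free — short on res2
  foxtrot still needs (2, 1, 6, 3) but only (6, 1, 5, 6) is free — short on res4
Post-grant, the permanently blocked set is alpha, india, bravo and foxtrot.


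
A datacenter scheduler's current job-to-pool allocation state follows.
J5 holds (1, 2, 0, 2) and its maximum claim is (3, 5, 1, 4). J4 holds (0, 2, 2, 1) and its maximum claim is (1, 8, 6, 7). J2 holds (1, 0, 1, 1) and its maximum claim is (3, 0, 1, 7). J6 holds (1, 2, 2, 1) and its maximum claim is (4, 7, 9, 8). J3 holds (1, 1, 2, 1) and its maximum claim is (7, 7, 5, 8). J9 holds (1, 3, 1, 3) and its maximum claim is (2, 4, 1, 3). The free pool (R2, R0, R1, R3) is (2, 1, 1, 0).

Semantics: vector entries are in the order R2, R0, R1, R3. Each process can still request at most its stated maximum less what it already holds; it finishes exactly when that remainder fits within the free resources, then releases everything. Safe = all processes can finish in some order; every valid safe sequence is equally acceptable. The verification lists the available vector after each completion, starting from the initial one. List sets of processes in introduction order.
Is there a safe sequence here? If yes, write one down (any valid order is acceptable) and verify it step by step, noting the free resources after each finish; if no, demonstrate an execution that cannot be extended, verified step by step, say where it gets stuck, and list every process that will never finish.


UNSAFE — no complete ordering exists.
Key observation: even finishing J9, J5 leaves just (4, 6, 2, 5) free — too little R3 for any of the remaining processes.
A maximal execution: J9, J5 — then nothing else fits. Check, step by step:
  pool = (2, 1, 1, 0)
  run J9 (needs (1, 1, 0, 0), free (2, 1, 1, 0)); after release of (1, 3, 1, 3) the pool is (3, 4, 2, 3)
  run J5 (needs (2, 3, 1, 2), free (3, 4, 2, 3)); after release of (1, 2, 0, 2) the pool is (4, 6, 2, 5)
  J4 still needs (1, 6, 4, 6) but only (4, 6, 2, 5) is free — short on R1 and R3
  J2 still needs (2, 0, 0, 6) but only (4, 6, 2, 5) is free — short on R3
  J6 still needs (3, 5, 7, 7) but only (4, 6, 2, 5) is free — short on R1 and R3
  J3 still needs (6, 6, 3, 7) but only (4, 6, 2, 5) is free — short on R2, R1 and R3
Processes that can never finish: J4, J2, J6 and J3.


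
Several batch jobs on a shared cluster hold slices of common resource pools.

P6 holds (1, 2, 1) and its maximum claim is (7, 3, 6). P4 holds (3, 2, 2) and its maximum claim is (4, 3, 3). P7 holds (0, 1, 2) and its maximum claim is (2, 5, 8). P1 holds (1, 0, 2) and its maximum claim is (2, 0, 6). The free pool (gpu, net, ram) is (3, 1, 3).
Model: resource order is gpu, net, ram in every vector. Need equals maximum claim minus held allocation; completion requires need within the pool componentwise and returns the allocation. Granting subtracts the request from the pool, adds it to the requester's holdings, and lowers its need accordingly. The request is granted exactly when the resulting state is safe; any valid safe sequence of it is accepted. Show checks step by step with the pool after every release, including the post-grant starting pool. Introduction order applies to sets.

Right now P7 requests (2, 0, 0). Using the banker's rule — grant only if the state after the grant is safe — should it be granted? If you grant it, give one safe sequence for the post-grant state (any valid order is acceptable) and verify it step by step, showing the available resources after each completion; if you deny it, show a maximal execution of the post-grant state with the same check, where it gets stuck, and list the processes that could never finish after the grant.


DENY. Granting would leave the state unsafe.
Key observation: after P4, P1 the pool peaks at (5, 3, 7), and each blocked process is short somewhere: P6 on gpu; P7 on net.
After a pretend grant, a maximal execution: P4, P1 — then nothing else fits. Walking it through:
  pool = (1, 1, 3)
  P4: need (1, 1, 1) fits (1, 1, 3); releases (3, 2, 2), pool now (4, 3, 5)
  P1: need (1, 0, 4) fits (4, 3, 5); releases (1, 0, 2), pool now (5, 3, 7)
  P6 cannot run: need (6, 1, 5) vs free (5, 3, 7) (insufficient gpu)
  P7 cannot run: need (0, 4, 6) vs free (5, 3, 7) (insufficient net)
Had the request been granted, P6 and P7 could never finish.


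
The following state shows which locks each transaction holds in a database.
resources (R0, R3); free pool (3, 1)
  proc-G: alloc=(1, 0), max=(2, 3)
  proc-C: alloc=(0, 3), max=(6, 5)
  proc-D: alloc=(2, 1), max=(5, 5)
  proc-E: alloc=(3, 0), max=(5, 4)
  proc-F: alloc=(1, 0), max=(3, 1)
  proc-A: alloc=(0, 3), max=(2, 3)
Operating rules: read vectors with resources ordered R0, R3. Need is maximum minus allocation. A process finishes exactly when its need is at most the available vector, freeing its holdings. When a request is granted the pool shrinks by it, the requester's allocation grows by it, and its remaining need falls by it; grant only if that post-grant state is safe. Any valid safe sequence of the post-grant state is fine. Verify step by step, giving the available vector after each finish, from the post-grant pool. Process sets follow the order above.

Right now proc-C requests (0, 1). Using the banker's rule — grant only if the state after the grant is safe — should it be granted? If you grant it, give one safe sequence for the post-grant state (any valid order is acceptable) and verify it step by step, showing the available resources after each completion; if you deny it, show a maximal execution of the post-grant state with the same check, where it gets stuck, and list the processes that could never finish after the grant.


DENY — the pretend-granted state is unsafe.
Key observation: after proc-A, proc-G, proc-F the pool peaks at (5, 3), and each blocked process is short somewhere: proc-C on R0; proc-D on R3; proc-E on R3.
On the post-grant state, proc-A, proc-G, proc-F is a maximal run — nothing extends it. Walking it through:
  pool = (3, 0)
  proc-A: need (2, 0) fits (3, 0); releases (0, 3), pool now (3, 3)
  proc-G: need (1, 3) fits (3, 3); releases (1, 0), pool now (4, 3)
  proc-F: need (2, 1) fits (4, 3); releases (1, 0), pool now (5, 3)
  blocked: proc-C wants (6, 1), pool (5, 3) — not enough R0
  blocked: proc-D wants (3, 4), pool (5, 3) — not enough R3
  blocked: proc-E wants (2, 4), pool (5, 3) — not enough R3
Post-grant, the permanently blocked set is proc-C, proc-D and proc-E.


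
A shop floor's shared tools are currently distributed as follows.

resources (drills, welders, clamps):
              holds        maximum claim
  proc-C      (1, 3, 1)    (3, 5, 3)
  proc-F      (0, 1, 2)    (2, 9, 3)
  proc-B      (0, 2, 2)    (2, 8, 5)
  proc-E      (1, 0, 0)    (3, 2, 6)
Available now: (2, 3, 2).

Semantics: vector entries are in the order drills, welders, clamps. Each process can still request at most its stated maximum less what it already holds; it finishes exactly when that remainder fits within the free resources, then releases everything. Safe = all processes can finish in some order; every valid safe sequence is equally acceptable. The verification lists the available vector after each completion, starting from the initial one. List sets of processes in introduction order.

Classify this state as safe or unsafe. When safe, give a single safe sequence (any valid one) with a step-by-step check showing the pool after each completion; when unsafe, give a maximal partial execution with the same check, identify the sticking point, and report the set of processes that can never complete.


SAFE, for example via the order proc-C, proc-B, proc-F, proc-E.
Key observation: the first exact fit in this order is proc-C — it needs (2, 2, 2) with (2, 3, 2) free, meeting a requested resource to the last unit.
Check, step by step:
  pool = (2, 3, 2)
  proc-C needs (2, 2, 2) <= (2, 3, 2) -> finishes; pool += (1, 3, 1) = (3, 6, 3)
  proc-B needs (2, 6, 3) <= (3, 6, 3) -> finishes; pool += (0, 2, 2) = (3, 8, 5)
  proc-F needs (2, 8, 1) <= (3, 8, 5) -> finishes; pool += (0, 1, 2) = (3, 9, 7)
  proc-E needs (2, 2, 6) <= (3, 9, 7) -> finishes; pool += (1, 0, 0) = (4, 9, 7)


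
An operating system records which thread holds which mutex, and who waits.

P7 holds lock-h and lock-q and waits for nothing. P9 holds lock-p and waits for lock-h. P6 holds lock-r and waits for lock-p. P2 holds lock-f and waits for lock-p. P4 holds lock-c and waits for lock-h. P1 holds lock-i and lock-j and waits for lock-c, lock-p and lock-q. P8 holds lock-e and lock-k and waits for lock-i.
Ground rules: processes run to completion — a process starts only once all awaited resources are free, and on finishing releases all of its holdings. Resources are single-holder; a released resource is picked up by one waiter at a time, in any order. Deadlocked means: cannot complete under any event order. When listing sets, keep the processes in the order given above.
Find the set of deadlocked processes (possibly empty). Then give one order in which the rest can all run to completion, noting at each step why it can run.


Nothing here is deadlocked.
Key observation: although several processes wait, no cycle exists — each chain bottoms out at a free runner.
One completion order for the rest: P7, P9, P2, P4, P1, P8, P6.
Verifying each step:
  run P7 (it waits on nothing); releases lock-h and lock-q
  P9 waits on lock-h — all released -> runs and releases lock-p
  P2 waits on lock-p — all released -> runs and releases lock-f
  P4 waits on lock-h — all released -> runs and releases lock-c
  P1 waits on lock-c, lock-p and lock-q — all released -> runs and releases lock-i and lock-j
  P8 waits on lock-i — all released -> runs and releases lock-e and lock-k
  P6 waits on lock-p — all released -> runs and releases lock-r


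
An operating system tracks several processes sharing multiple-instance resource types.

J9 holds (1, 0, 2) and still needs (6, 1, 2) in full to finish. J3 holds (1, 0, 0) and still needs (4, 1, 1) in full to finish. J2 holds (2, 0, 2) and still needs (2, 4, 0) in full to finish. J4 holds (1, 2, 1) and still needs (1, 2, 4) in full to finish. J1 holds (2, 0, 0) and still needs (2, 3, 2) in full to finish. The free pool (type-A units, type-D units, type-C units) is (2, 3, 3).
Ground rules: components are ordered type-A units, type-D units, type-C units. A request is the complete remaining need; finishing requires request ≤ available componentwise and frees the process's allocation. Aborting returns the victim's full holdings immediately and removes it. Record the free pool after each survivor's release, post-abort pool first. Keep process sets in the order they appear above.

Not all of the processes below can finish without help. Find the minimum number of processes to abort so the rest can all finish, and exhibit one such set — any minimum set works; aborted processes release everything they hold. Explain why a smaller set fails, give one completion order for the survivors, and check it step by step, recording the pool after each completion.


The answer: abort J2.
Key observation: no ordering could ever have run J4 before the abort of J2; with (2, 0, 2) back in the pool it fits at step 1.
No smaller set exists: with zero aborts the deadlock remains.
The survivors complete as J4, J3, J9, J1. Walking it through (starting from the post-abort pool):
  pool = (4, 3, 5)
  J4 needs (1, 2, 4) <= (4, 3, 5) -> finishes; pool += (1, 2, 1) = (5, 5, 6)
  J3 needs (4, 1, 1) <= (5, 5, 6) -> finishes; pool += (1, 0, 0) = (6, 5, 6)
  J9 needs (6, 1, 2) <= (6, 5, 6) -> finishes; pool += (1, 0, 2) = (7, 5, 8)
  J1 needs (2, 3, 2) <= (7, 5, 8) -> finishes; pool += (2, 0, 0) = (9, 5, 8)


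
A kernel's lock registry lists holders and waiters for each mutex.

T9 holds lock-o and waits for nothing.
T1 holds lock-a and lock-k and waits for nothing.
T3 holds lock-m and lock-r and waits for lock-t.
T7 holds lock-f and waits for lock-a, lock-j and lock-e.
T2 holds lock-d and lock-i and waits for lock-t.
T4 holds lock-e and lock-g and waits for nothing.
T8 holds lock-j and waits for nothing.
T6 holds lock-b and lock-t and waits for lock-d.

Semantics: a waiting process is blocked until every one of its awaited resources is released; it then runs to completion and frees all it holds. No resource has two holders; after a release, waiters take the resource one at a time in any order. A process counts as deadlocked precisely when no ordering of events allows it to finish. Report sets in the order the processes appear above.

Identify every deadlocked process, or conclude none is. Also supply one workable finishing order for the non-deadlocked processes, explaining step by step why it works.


Deadlocked set: T3, T2 and T6.
Key observation: the knot is the closed ring of waits T6 -> T2 -> T6; T3 waits into the deadlock from upstream.
One completion order for the rest: T8, T9, T4, T1, T7.
Walking it through:
  run T8 (it waits on nothing); releases lock-j
  run T9 (it waits on nothing); releases lock-o
  run T4 (it waits on nothing); releases lock-e and lock-g
  run T1 (it waits on nothing); releases lock-a and lock-k
  T7: everything it awaited (lock-a, lock-j and lock-e) is free; runs, freeing lock-f


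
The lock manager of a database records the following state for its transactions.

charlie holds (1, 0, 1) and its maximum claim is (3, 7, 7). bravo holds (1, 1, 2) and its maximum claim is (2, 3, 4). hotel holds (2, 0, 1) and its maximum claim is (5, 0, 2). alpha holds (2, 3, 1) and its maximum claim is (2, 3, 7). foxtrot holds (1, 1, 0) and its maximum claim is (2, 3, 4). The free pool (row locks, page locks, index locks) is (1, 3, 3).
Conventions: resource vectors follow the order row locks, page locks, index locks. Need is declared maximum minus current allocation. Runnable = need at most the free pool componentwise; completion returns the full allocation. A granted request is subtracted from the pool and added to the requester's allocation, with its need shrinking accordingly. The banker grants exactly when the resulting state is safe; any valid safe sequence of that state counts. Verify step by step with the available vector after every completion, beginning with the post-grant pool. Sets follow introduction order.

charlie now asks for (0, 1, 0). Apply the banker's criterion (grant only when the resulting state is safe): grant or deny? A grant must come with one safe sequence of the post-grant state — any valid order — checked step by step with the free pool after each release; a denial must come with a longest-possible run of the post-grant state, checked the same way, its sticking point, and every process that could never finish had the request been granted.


GRANT: granting preserves safety; a valid post-grant sequence is bravo, foxtrot, hotel, alpha, charlie.
Key observation: granting shrinks the pool to (1, 2, 3), yet bravo still fits and the chain goes through.
Step-by-step check of the post-grant state:
  pool = (1, 2, 3)
  run bravo (needs (1, 2, 2), free (1, 2, 3)); after release of (1, 1, 2) the pool is (2, 3, 5)
  run foxtrot (needs (1, 2, 4), free (2, 3, 5)); after release of (1, 1, 0) the pool is (3, 4, 5)
  run hotel (needs (3, 0, 1), free (3, 4, 5)); after release of (2, 0, 1) the pool is (5, 4, 6)
  run alpha (needs (0, 0, 6), free (5, 4, 6)); after release of (2, 3, 1) the pool is (7, 7, 7)
  run charlie (needs (2, 6, 6), free (7, 7, 7)); after release of (1, 1, 1) the pool is (8, 8, 8)


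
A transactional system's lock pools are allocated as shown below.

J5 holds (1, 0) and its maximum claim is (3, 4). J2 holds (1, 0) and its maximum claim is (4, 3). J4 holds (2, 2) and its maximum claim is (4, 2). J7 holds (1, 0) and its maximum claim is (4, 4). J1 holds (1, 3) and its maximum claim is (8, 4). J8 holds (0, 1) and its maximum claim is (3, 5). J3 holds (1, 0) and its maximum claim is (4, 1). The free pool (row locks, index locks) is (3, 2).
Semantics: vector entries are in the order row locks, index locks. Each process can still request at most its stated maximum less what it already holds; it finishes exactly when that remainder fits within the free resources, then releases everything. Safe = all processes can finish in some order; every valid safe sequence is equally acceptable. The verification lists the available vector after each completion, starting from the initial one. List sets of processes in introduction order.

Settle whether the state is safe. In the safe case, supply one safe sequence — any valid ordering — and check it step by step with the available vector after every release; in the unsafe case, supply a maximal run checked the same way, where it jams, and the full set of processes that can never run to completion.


SAFE — a valid safe sequence is J4, J5, J7, J3, J1, J8, J2.
Key observation: the first exact fit in this order is J5 — it needs (2, 4) with (5, 4) free, meeting a requested resource to the last unit.
Check, step by step:
  pool = (3, 2)
  run J4 (needs (2, 0), free (3, 2)); after release of (2, 2) the pool is (5, 4)
  run J5 (needs (2, 4), free (5, 4)); after release of (1, 0) the pool is (6, 4)
  run J7 (needs (3, 4), free (6, 4)); after release of (1, 0) the pool is (7, 4)
  run J3 (needs (3, 1), free (7, 4)); after release of (1, 0) the pool is (8, 4)
  run J1 (needs (7, 1), free (8, 4)); after release of (1, 3) the pool is (9, 7)
  run J8 (needs (3, 4), free (9, 7)); after release of (0, 1) the pool is (9, 8)
  run J2 (needs (3, 3), free (9, 8)); after release of (1, 0) the pool is (10, 8)


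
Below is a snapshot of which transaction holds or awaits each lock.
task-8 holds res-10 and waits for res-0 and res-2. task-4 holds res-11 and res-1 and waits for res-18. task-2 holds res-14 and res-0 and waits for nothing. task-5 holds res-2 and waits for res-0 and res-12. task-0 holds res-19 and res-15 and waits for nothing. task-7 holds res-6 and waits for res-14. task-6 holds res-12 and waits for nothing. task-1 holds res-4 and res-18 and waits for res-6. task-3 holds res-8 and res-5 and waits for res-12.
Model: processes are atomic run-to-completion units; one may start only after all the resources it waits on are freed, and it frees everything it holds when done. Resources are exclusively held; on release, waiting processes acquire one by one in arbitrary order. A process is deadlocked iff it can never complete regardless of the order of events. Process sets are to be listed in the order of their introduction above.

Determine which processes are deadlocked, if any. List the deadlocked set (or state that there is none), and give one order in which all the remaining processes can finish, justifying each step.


No process is deadlocked.
Key observation: although several processes wait, no cycle exists — each chain bottoms out at a free runner.
One completion order for the rest: task-6, task-2, task-0, task-7, task-3, task-5, task-8, task-1, task-4.
Step-by-step check:
  task-6 waits on nothing -> runs at once and releases res-12
  task-2 waits on nothing -> runs at once and releases res-14 and res-0
  task-0 waits on nothing -> runs at once and releases res-19 and res-15
  run task-7 (all its waits — res-14 — are resolved); releases res-6
  run task-3 (all its waits — res-12 — are resolved); releases res-8 and res-5
  run task-5 (all its waits — res-0 and res-12 — are resolved); releases res-2
  run task-8 (all its waits — res-0 and res-2 — are resolved); releases res-10
  run task-1 (all its waits — res-6 — are resolved); releases res-4 and res-18
  run task-4 (all its waits — res-18 — are resolved); releases res-11 and res-1


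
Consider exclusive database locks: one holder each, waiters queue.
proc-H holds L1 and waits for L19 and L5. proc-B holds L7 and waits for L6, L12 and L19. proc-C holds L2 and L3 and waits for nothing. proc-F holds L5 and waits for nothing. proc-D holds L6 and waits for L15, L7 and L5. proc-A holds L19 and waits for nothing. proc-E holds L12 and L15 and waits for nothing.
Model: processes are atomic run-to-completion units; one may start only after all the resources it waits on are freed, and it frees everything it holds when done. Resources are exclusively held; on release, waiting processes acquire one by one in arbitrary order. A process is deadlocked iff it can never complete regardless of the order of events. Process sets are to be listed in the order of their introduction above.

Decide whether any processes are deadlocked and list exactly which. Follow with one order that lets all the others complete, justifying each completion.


The deadlocked set is proc-B and proc-D.
Key observation: the knot is the closed ring of waits proc-B -> proc-D -> proc-B; no other process is dragged down with it.
A valid finishing order for the others: proc-C, proc-F, proc-E, proc-A, proc-H.
Walking it through:
  run proc-C (it waits on nothing); releases L2 and L3
  run proc-F (it waits on nothing); releases L5
  run proc-E (it waits on nothing); releases L12 and L15
  run proc-A (it waits on nothing); releases L19
  proc-H waits on L19 and L5 — all released -> runs and releases L1


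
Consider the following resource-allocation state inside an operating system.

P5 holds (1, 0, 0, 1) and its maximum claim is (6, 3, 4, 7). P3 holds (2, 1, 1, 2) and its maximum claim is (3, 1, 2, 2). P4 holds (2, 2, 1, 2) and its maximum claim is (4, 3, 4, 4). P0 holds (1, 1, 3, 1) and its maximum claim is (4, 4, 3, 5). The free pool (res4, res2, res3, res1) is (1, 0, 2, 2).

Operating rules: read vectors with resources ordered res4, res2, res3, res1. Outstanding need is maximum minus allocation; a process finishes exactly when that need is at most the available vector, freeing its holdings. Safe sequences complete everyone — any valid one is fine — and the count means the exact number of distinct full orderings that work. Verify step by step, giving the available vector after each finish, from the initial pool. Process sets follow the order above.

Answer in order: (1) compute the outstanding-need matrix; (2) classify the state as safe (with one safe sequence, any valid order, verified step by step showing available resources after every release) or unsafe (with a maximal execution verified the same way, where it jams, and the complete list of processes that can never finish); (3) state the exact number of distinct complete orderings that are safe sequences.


(1) Need matrix, components ordered res4, res2, res3, res1:
  P5: (5, 3, 4, 6)
  P3: (1, 0, 1, 0)
  P4: (2, 1, 3, 2)
  P0: (3, 3, 0, 4)
(2) SAFE — a valid safe sequence is P3, P4, P0, P5.
Key observation: reading the order forward, P3 is the first process whose need (1, 0, 1, 0) meets the free pool (1, 0, 2, 2) exactly on a resource it requests.
Verifying each step:
  pool = (1, 0, 2, 2)
  P3: need (1, 0, 1, 0) fits (1, 0, 2, 2); releases (2, 1, 1, 2), pool now (3, 1, 3, 4)
  P4: need (2, 1, 3, 2) fits (3, 1, 3, 4); releases (2, 2, 1, 2), pool now (5, 3, 4, 6)
  P0: need (3, 3, 0, 4) fits (5, 3, 4, 6); releases (1, 1, 3, 1), pool now (6, 4, 7, 7)
  P5: need (5, 3, 4, 6) fits (6, 4, 7, 7); releases (1, 0, 0, 1), pool now (7, 4, 7, 8)
(3) Precisely 2 of the possible complete orderings are safe sequences.


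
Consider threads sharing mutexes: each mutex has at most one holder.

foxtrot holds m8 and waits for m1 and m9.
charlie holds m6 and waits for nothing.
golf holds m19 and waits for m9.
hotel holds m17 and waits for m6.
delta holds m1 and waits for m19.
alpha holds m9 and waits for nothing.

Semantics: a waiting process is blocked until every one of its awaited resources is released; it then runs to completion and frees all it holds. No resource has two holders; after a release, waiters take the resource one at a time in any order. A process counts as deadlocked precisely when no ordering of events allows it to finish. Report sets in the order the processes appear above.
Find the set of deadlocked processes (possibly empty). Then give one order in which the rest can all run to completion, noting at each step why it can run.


No process is deadlocked.
Key observation: no waiting chain loops back on itself — every chain ends at a process that waits on nothing, so everyone eventually runs.
One completion order for the rest: alpha, golf, charlie, delta, foxtrot, hotel.
Walking it through:
  run alpha (it waits on nothing); releases m9
  golf waits on m9 — all released -> runs and releases m19
  run charlie (it waits on nothing); releases m6
  delta waits on m19 — all released -> runs and releases m1
  foxtrot waits on m1 and m9 — all released -> runs and releases m8
  hotel waits on m6 — all released -> runs and releases m17


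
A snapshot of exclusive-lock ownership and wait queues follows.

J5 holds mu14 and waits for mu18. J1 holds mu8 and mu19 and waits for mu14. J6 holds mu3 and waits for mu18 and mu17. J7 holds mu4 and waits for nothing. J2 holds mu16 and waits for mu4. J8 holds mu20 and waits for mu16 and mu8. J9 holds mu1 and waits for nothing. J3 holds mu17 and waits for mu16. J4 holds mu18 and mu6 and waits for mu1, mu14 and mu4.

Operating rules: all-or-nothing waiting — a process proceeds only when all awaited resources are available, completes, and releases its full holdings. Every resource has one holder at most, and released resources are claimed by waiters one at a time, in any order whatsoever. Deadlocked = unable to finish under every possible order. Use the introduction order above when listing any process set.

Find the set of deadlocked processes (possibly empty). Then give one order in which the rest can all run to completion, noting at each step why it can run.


Deadlocked set: J5, J1, J6, J8 and J4.
Key observation: the knot is the closed ring of waits J5 -> J4 -> J5; J1, J6 and J8 wait into the deadlock from upstream.
One completion order for the rest: J9, J7, J2, J3.
Check, step by step:
  J9: no waits; runs immediately, freeing mu1
  J7: no waits; runs immediately, freeing mu4
  J2 waits on mu4 — all released -> runs and releases mu16
  J3 waits on mu16 — all released -> runs and releases mu17


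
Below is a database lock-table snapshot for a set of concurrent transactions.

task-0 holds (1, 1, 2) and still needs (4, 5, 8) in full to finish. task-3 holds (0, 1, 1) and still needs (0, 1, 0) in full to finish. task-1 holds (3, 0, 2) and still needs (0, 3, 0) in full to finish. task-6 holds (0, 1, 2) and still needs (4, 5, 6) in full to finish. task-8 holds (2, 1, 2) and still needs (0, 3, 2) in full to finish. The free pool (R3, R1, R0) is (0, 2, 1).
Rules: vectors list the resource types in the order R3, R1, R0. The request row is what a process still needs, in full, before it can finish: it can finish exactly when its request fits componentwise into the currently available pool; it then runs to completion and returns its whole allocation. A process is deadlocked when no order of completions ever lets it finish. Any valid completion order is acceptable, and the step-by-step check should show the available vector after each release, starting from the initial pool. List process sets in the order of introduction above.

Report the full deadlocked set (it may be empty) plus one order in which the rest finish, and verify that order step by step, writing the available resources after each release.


Deadlocked set: task-0 and task-6.
Key observation: R1 is the bottleneck — with task-3, task-1, task-8 done the pool holds (5, 4, 6), short of every remaining need.
A valid finishing order for the others: task-3, task-1, task-8. Check, step by step:
  pool = (0, 2, 1)
  run task-3 (needs (0, 1, 0), free (0, 2, 1)); after release of (0, 1, 1) the pool is (0, 3, 2)
  run task-1 (needs (0, 3, 0), free (0, 3, 2)); after release of (3, 0, 2) the pool is (3, 3, 4)
  run task-8 (needs (0, 3, 2), free (3, 3, 4)); after release of (2, 1, 2) the pool is (5, 4, 6)
The blocked processes can never fit:
  blocked: task-0 wants (4, 5, 8), pool (5, 4, 6) — not enough R1 and R0
  blocked: task-6 wants (4, 5, 6), pool (5, 4, 6) — not enough R1


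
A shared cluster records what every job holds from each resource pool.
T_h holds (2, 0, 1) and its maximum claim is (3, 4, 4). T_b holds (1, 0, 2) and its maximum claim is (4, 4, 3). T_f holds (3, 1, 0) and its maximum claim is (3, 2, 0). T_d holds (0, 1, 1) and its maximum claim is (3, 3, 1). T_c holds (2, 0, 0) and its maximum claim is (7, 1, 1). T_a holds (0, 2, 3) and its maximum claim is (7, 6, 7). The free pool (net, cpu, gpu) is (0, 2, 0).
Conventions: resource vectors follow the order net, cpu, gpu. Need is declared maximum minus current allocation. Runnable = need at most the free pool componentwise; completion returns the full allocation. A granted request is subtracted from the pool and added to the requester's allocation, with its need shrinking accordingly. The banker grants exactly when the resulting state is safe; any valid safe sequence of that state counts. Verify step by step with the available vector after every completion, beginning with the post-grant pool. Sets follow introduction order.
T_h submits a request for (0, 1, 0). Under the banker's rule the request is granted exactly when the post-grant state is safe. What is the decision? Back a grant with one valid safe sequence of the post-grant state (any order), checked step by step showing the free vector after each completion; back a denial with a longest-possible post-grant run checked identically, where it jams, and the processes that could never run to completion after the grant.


DENY. Granting would leave the state unsafe.
Key observation: after T_f, T_d the pool peaks at (3, 3, 1), and each blocked process is short somewhere: T_h on gpu; T_b on cpu; T_c on net; T_a on net, cpu, gpu.
After a pretend grant, a maximal execution: T_f, T_d — then nothing else fits. Verifying each step:
  pool = (0, 1, 0)
  run T_f (needs (0, 1, 0), free (0, 1, 0)); after release of (3, 1, 0) the pool is (3, 2, 0)
  run T_d (needs (3, 2, 0), free (3, 2, 0)); after release of (0, 1, 1) the pool is (3, 3, 1)
  T_h cannot run: need (1, 3, 3) vs free (3, 3, 1) (insufficient gpu)
  T_b cannot run: need (3, 4, 1) vs free (3, 3, 1) (insufficient cpu)
  T_c cannot run: need (5, 1, 1) vs free (3, 3, 1) (insufficient net)
  T_a cannot run: need (7, 4, 4) vs free (3, 3, 1) (insufficient net, cpu and gpu)
Processes that could never finish after the grant: T_h, T_b, T_c and T_a.


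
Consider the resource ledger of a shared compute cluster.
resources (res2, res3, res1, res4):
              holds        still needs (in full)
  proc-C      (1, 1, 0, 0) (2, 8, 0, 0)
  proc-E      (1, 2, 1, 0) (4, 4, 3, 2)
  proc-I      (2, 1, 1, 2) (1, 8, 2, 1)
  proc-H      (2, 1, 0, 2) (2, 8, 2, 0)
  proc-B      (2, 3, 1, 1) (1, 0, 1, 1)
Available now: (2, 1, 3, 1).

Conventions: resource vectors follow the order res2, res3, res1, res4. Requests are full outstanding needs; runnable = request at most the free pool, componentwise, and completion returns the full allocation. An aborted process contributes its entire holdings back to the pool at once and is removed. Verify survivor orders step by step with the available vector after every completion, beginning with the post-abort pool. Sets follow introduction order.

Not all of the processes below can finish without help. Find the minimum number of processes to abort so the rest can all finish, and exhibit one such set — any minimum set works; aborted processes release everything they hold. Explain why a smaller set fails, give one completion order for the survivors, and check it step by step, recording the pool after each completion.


Abort proc-I and proc-H.
Key observation: the deadlocked proc-C becomes finishable only because proc-I and proc-H released (4, 2, 1, 4); it completes at step 3 below.
Why nothing smaller works — every single abort fails: proc-C alone leaves proc-I blocked (short on res3); proc-E alone leaves proc-C blocked (short on res3); proc-I alone leaves proc-C blocked (short on res3); proc-H alone leaves proc-C blocked (short on res3); proc-B alone leaves proc-C blocked (short on res3).
Survivors finish in the order: proc-B, proc-E, proc-C. Check, step by step (pool after the aborts first):
  pool = (6, 3, 4, 5)
  proc-B: need (1, 0, 1, 1) fits (6, 3, 4, 5); releases (2, 3, 1, 1), pool now (8, 6, 5, 6)
  proc-E: need (4, 4, 3, 2) fits (8, 6, 5, 6); releases (1, 2, 1, 0), pool now (9, 8, 6, 6)
  proc-C: need (2, 8, 0, 0) fits (9, 8, 6, 6); releases (1, 1, 0, 0), pool now (10, 9, 6, 6)


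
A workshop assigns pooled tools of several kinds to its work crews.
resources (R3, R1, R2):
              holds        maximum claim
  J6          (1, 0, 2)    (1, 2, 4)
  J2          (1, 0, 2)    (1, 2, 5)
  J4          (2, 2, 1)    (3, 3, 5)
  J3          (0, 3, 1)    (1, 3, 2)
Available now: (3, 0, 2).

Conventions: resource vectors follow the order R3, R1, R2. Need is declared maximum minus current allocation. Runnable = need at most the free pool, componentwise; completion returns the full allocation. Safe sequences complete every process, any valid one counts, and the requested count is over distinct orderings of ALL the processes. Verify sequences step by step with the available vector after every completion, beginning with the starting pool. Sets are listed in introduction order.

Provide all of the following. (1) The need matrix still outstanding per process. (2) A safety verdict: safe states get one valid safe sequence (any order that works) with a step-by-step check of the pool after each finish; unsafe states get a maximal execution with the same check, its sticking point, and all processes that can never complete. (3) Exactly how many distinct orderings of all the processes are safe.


(1) Outstanding need per process (order R3, R1, R2):
  J6: (0, 2, 2)
  J2: (0, 2, 3)
  J4: (1, 1, 4)
  J3: (1, 0, 1)
(2) SAFE, for example via the order J3, J2, J4, J6.
Key observation: J2 is the earliest step where a requested resource binds exactly: need (0, 2, 3), pool (3, 3, 3) at its turn.
Check, step by step:
  pool = (3, 0, 2)
  J3 needs (1, 0, 1) <= (3, 0, 2) -> finishes; pool += (0, 3, 1) = (3, 3, 3)
  J2 needs (0, 2, 3) <= (3, 3, 3) -> finishes; pool += (1, 0, 2) = (4, 3, 5)
  J4 needs (1, 1, 4) <= (4, 3, 5) -> finishes; pool += (2, 2, 1) = (6, 5, 6)
  J6 needs (0, 2, 2) <= (6, 5, 6) -> finishes; pool += (1, 0, 2) = (7, 5, 8)
(3) Exactly 4 of the possible complete orderings are safe sequences.


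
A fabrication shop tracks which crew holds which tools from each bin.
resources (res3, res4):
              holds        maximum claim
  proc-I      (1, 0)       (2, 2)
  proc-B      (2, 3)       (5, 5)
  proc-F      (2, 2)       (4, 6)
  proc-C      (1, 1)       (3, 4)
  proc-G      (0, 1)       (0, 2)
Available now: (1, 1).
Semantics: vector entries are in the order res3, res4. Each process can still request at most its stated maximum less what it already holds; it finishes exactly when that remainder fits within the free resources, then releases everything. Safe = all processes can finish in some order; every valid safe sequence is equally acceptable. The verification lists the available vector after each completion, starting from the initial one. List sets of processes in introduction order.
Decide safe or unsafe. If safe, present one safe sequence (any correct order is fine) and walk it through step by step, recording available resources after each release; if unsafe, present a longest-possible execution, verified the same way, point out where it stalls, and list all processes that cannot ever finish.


UNSAFE — no complete ordering exists.
Key observation: after proc-G, proc-I the pool peaks at (2, 2), and each blocked process is short somewhere: proc-B on res3; proc-F on res4; proc-C on res4.
A maximal execution: proc-G, proc-I — then nothing else fits. Walking it through:
  pool = (1, 1)
  proc-G: need (0, 1) fits (1, 1); releases (0, 1), pool now (1, 2)
  proc-I: need (1, 2) fits (1, 2); releases (1, 0), pool now (2, 2)
  blocked: proc-B wants (3, 2), pool (2, 2) — not enough res3
  blocked: proc-F wants (2, 4), pool (2, 2) — not enough res4
  blocked: proc-C wants (2, 3), pool (2, 2) — not enough res4
Processes that can never finish: proc-B, proc-F and proc-C.


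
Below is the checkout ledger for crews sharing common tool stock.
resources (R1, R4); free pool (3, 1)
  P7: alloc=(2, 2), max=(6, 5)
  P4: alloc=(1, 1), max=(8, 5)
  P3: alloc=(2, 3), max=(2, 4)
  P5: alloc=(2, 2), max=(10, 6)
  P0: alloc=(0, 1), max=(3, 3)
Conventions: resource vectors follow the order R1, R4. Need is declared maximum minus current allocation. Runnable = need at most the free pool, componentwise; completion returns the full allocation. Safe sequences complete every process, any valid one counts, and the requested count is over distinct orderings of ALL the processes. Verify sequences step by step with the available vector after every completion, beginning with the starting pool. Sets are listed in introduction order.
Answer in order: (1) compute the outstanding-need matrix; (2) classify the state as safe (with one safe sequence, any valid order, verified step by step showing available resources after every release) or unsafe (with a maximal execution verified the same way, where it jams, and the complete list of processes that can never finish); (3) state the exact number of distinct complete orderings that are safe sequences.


(1) Remaining need (order R1, R4):
  P7: (4, 3)
  P4: (7, 4)
  P3: (0, 1)
  P5: (8, 4)
  P0: (3, 2)
(2) SAFE. One safe sequence: P3, P7, P0, P4, P5.
Key observation: at P3 the run first touches a limit — (0, 1) against (3, 1), exact on a resource it actually requests.
Step-by-step check:
  pool = (3, 1)
  run P3 (needs (0, 1), free (3, 1)); after release of (2, 3) the pool is (5, 4)
  run P7 (needs (4, 3), free (5, 4)); after release of (2, 2) the pool is (7, 6)
  run P0 (needs (3, 2), free (7, 6)); after release of (0, 1) the pool is (7, 7)
  run P4 (needs (7, 4), free (7, 7)); after release of (1, 1) the pool is (8, 8)
  run P5 (needs (8, 4), free (8, 8)); after release of (2, 2) the pool is (10, 10)
(3) The exact count: 4 of the possible complete orderings are safe sequences.
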